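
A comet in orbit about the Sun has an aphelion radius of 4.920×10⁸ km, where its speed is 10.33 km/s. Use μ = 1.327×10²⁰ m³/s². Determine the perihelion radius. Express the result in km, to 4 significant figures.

r_a = 4.920×10¹¹ m.
Specific energy ε = v²/2 − μ/r = -2.164×10⁸ J/kg, so a = −μ/(2ε) = 3.067×10¹¹ m.
The apsides satisfy r_p + r_a = 2a, so the perihelion radius is 2a − r_a = 1.213×10¹¹ m = 1.2133×10⁸ km.

perihelion radius ≈ 1.213×10⁸ km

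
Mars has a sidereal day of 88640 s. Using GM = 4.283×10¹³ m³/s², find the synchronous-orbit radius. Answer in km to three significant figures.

A synchronous orbit has period T, so by Kepler's third law a = (μT²/4π²)^(1/3).
μT²/4π² = 4.283×10¹³ × (8.864×10⁴)² / 39.48 = 8.524×10²¹ m³.
a = 2.043×10⁷ m = 20428 km.

r_sync ≈ 20400 km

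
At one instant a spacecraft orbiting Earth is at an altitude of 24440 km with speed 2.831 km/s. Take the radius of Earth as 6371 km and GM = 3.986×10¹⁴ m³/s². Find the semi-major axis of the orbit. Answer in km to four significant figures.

r = 6371 + 24440 = 30811 km = 3.081×10⁷ m.
Vis-viva rearranged: 1/a = 2/r − v²/μ = 6.491×10⁻⁸ − 2.011×10⁻⁸ = 4.481×10⁻⁸ m⁻¹.
a = 2.232×10⁷ m = 22319 km.

a ≈ 22320 km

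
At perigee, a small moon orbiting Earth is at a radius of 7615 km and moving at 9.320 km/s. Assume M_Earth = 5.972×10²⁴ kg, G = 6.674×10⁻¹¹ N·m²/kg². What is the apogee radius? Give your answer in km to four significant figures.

apogee radius ≈ 37120 km

μ = GM = 6.674×10⁻¹¹ × 5.972×10²⁴ = 3.986×10¹⁴ m³/s².
r_p = 7.615×10⁶ m.
Specific energy ε = v²/2 − μ/r = -8.909×10⁶ J/kg, so a = −μ/(2ε) = 2.237×10⁷ m.
The apsides satisfy r_p + r_a = 2a, so the apogee radius is 2a − r_p = 3.712×10⁷ m = 37123 km.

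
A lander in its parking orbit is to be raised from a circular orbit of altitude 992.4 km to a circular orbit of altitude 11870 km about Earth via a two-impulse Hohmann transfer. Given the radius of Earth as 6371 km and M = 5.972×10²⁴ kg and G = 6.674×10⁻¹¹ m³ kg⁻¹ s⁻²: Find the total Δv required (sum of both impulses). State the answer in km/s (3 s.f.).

Δv_total ≈ 2.55 km/s

μ = GM = 6.674×10⁻¹¹ × 5.972×10²⁴ = 3.986×10¹⁴ m³/s².
r₁ = 6371 + 992.4 = 7363.4 km = 7.3634×10⁶ m.
r₂ = 6371 + 11870 = 18241 km = 1.8241×10⁷ m.
Transfer ellipse a_t = (r₁ + r₂)/2 = 1.280×10⁷ m.
At r₁: circular v_c1 = √(μ/r₁) = 7357 m/s; transfer-perigee v_p = √[μ(2/r₁ − 1/a_t)] = 8782 m/s.
Δv₁ = v_p − v_c1 = 1425 m/s.
At r₂: circular v_c2 = √(μ/r₂) = 4674 m/s; transfer-apogee v_a = √[μ(2/r₂ − 1/a_t)] = 3545 m/s.
Δv₂ = v_c2 − v_a = 1129 m/s.
Total Δv = Δv₁ + Δv₂ = 2554 m/s = 2.554 km/s.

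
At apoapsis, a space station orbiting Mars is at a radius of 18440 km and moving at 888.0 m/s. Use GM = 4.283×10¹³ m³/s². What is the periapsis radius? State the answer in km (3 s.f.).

r_a = 1.844×10⁷ m.
Specific energy ε = v²/2 − μ/r = -1.928×10⁶ J/kg, so a = −μ/(2ε) = 1.111×10⁷ m.
The apsides satisfy r_p + r_a = 2a, so the periapsis radius is 2a − r_a = 3.770×10⁶ m = 3770.2 km.

periapsis radius ≈ 3770 km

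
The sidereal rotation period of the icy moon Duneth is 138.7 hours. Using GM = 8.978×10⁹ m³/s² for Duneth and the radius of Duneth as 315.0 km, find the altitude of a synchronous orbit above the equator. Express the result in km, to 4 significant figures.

T = 138.7 hours = 4.993×10⁵ s.
A synchronous orbit has period T, so by Kepler's third law a = (μT²/4π²)^(1/3).
μT²/4π² = 8.978×10⁹ × (4.993×10⁵)² / 39.48 = 5.670×10¹⁹ m³.
a = 3.842×10⁶ m = 3841.7 km.
Altitude h = a − R = 3841.7 − 315.0 = 3526.7 km.

h_sync ≈ 3527 km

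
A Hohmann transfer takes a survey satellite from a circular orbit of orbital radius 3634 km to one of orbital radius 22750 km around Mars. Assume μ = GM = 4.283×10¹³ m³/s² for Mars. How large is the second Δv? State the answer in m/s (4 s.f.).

Δv ≈ 651.9 m/s

r₁ = 3634 km = 3.634×10⁶ m.
r₂ = 22750 km = 2.275×10⁷ m.
Transfer ellipse a_t = (r₁ + r₂)/2 = 1.319×10⁷ m.
At r₁: circular v_c1 = √(μ/r₁) = 3433 m/s; transfer-periapsis v_p = √[μ(2/r₁ − 1/a_t)] = 4508 m/s.
At r₂: circular v_c2 = √(μ/r₂) = 1372 m/s; transfer-apoapsis v_a = √[μ(2/r₂ − 1/a_t)] = 720.1 m/s.
Δv₂ = v_c2 − v_a = 651.9 m/s.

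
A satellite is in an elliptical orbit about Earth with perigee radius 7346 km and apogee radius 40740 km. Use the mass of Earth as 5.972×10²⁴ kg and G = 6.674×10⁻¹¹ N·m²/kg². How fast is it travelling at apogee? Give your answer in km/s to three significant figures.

v ≈ 1.73 km/s

μ = GM = 6.674×10⁻¹¹ × 5.972×10²⁴ = 3.986×10¹⁴ m³/s².
Semi-major axis a = (r_p + r_a)/2 = 24043 km = 2.404×10⁷ m.
Vis-viva: v² = μ(2/r − 1/a) = 3.986×10¹⁴ × (4.909×10⁻⁸ − 4.159×10⁻⁸) = 2.989×10⁶ m²/s².
v = 1729 m/s = 1.729 km/s.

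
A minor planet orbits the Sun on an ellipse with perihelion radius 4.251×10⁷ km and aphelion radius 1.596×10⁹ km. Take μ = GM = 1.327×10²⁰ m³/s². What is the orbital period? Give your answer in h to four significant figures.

T ≈ 112300 h

Semi-major axis a = (r_p + r_a)/2 = (4.2510×10⁷ + 1.5960×10⁹)/2 = 8.1926×10⁸ km = 8.193×10¹¹ m.
By Kepler's third law T = 2π√(a³/μ) = 2π × 6.437×10⁷ = 4.045×10⁸ s.
= 1.123×10⁵ h.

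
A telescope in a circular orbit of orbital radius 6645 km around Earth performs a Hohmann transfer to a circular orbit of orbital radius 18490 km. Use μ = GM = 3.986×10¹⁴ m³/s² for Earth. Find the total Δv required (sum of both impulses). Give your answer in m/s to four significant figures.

r₁ = 6645 km = 6.645×10⁶ m.
r₂ = 18490 km = 1.849×10⁷ m.
Transfer ellipse a_t = (r₁ + r₂)/2 = 1.257×10⁷ m.
At r₁: circular v_c1 = √(μ/r₁) = 7745 m/s; transfer-perigee v_p = √[μ(2/r₁ − 1/a_t)] = 9394 m/s.
Δv₁ = v_p − v_c1 = 1649 m/s.
At r₂: circular v_c2 = √(μ/r₂) = 4643 m/s; transfer-apogee v_a = √[μ(2/r₂ − 1/a_t)] = 3376 m/s.
Δv₂ = v_c2 − v_a = 1267 m/s.
Total Δv = Δv₁ + Δv₂ = 2916 m/s.

Δv_total ≈ 2916 m/s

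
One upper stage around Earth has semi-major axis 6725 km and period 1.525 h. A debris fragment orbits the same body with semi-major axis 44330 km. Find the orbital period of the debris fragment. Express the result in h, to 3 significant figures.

Kepler's third law: T² ∝ a³, so T₂ = T₁ (a₂/a₁)^(3/2).
a₂/a₁ = 6.592, (a₂/a₁)^(3/2) = 16.92.
T₂ = 1.525 × 16.92 = 25.81 h.

T₂ ≈ 25.8 h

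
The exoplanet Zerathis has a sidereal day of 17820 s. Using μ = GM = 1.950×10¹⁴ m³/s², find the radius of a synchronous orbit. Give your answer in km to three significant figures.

A synchronous orbit has period T, so by Kepler's third law a = (μT²/4π²)^(1/3).
μT²/4π² = 1.950×10¹⁴ × (1.782×10⁴)² / 39.48 = 1.569×10²¹ m³.
a = 1.162×10⁷ m = 11619 km.

r_sync ≈ 11600 km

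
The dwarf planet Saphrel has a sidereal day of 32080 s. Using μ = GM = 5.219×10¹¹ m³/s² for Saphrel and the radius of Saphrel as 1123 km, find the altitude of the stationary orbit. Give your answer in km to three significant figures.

A synchronous orbit has period T, so by Kepler's third law a = (μT²/4π²)^(1/3).
μT²/4π² = 5.219×10¹¹ × (3.208×10⁴)² / 39.48 = 1.360×10¹⁹ m³.
a = 2.387×10⁶ m = 2387.3 km.
Altitude h = a − R = 2387.3 − 1123 = 1264.3 km.

h_sync ≈ 1260 km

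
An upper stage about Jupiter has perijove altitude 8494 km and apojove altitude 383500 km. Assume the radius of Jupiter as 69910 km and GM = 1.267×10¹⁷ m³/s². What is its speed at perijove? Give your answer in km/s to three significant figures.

v ≈ 52.5 km/s

r_p = 69910 + 8494 = 78404 km = 7.8404×10⁷ m.
r_a = 69910 + 383500 = 453410 km = 4.5341×10⁸ m.
Semi-major axis a = (r_p + r_a)/2 = 2.6591×10⁵ km = 2.659×10⁸ m.
Vis-viva: v² = μ(2/r − 1/a) = 1.267×10¹⁷ × (2.551×10⁻⁸ − 3.761×10⁻⁹) = 2.755×10⁹ m²/s².
v = 52490 m/s = 52.49 km/s.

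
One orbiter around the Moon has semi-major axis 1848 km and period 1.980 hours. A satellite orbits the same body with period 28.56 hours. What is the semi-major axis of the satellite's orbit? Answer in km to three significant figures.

a₂ ≈ 11000 km

Kepler's third law: a³ ∝ T², so a₂ = a₁ (T₂/T₁)^(2/3).
T₂/T₁ = 14.42, (T₂/T₁)^(2/3) = 5.926.
a₂ = 1848 × 5.926 = 10950 km.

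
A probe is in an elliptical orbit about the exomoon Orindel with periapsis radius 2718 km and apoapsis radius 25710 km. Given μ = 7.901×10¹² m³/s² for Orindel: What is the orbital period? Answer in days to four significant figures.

Semi-major axis a = (r_p + r_a)/2 = (2718.0 + 25710)/2 = 14214 km = 1.421×10⁷ m.
By Kepler's third law T = 2π√(a³/μ) = 2π × 1.906×10⁴ = 1.198×10⁵ s.
= 1.386 days.

T ≈ 1.386 days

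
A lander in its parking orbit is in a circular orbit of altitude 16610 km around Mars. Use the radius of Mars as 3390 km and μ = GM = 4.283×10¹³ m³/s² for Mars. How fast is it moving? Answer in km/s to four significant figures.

r = 3390 + 16610 = 20000 km = 2.0000×10⁷ m.
For a circular orbit v = √(μ/r) = √(4.283×10¹³ / 2.000×10⁷) = √(2.142×10⁶) = 1463 m/s.
That is 1.463 km/s.

v ≈ 1.463 km/s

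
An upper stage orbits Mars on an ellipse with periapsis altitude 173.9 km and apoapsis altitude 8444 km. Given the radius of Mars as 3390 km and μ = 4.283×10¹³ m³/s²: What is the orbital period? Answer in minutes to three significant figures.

T ≈ 342 minutes

r_p = 3390 + 173.9 = 3563.9 km = 3.5639×10⁶ m.
r_a = 3390 + 8444 = 11834 km = 1.1834×10⁷ m.
Semi-major axis a = (r_p + r_a)/2 = (3563.9 + 11834)/2 = 7698.9 km = 7.699×10⁶ m.
By Kepler's third law T = 2π√(a³/μ) = 2π × 3.264×10³ = 2.051×10⁴ s.
= 341.8 minutes.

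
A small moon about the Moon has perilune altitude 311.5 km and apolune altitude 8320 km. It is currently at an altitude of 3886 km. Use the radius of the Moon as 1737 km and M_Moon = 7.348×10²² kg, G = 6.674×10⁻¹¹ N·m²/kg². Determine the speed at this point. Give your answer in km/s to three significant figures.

v ≈ 0.966 km/s

μ = GM = 6.674×10⁻¹¹ × 7.348×10²² = 4.904×10¹² m³/s².
r_p = 1737 + 311.5 = 2048.5 km = 2.0485×10⁶ m.
r_a = 1737 + 8320 = 10057 km = 1.0057×10⁷ m.
r = 1737 + 3886 = 5623.0 km = 5.623×10⁶ m.
Semi-major axis a = (r_p + r_a)/2 = 6052.8 km = 6.053×10⁶ m.
Vis-viva: v² = μ(2/r − 1/a) = 4.904×10¹² × (3.557×10⁻⁷ − 1.652×10⁻⁷) = 9.341×10⁵ m²/s².
v = 966.5 m/s = 0.9665 km/s.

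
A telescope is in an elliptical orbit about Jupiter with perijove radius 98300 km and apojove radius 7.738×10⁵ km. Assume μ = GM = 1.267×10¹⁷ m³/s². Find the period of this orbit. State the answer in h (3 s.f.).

Semi-major axis a = (r_p + r_a)/2 = (98300 + 7.7380×10⁵)/2 = 4.3605×10⁵ km = 4.360×10⁸ m.
By Kepler's third law T = 2π√(a³/μ) = 2π × 2.558×10⁴ = 1.607×10⁵ s.
= 44.65 h.

T ≈ 44.6 h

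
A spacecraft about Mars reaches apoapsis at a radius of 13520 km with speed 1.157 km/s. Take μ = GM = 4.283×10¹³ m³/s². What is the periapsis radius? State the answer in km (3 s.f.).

periapsis radius ≈ 3620 km

r_a = 1.352×10⁷ m.
Specific energy ε = v²/2 − μ/r = -2.499×10⁶ J/kg, so a = −μ/(2ε) = 8.571×10⁶ m.
The apsides satisfy r_p + r_a = 2a, so the periapsis radius is 2a − r_a = 3.622×10⁶ m = 3621.8 km.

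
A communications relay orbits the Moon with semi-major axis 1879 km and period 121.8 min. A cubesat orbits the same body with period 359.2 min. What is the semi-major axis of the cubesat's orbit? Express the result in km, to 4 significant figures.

Kepler's third law: a³ ∝ T², so a₂ = a₁ (T₂/T₁)^(2/3).
T₂/T₁ = 2.949, (T₂/T₁)^(2/3) = 2.056.
a₂ = 1879 × 2.056 = 3864 km.

a₂ ≈ 3864 km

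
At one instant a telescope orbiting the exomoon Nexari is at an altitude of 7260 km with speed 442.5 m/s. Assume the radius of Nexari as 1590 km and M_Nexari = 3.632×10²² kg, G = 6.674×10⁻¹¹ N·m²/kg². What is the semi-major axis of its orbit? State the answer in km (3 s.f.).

μ = GM = 6.674×10⁻¹¹ × 3.632×10²² = 2.424×10¹² m³/s².
r = 1590 + 7260 = 8850.0 km = 8.850×10⁶ m.
Vis-viva rearranged: 1/a = 2/r − v²/μ = 2.260×10⁻⁷ − 8.078×10⁻⁸ = 1.452×10⁻⁷ m⁻¹.
a = 6.887×10⁶ m = 6886.6 km.

a ≈ 6890 km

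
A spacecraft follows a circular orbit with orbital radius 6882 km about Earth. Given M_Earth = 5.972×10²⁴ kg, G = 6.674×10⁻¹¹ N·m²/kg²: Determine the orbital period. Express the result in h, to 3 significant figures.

T ≈ 1.58 h

μ = GM = 6.674×10⁻¹¹ × 5.972×10²⁴ = 3.986×10¹⁴ m³/s².
r = 6882 km = 6.882×10⁶ m.
Kepler's third law: T = 2π√(r³/μ) = 2π√((6.882×10⁶)³ / 3.986×10¹⁴).
r³/μ = 8.178×10⁵ s², so T = 2π × 9.043×10² = 5.682×10³ s.
Converting: 5.682×10³ s ÷ 3600 = 1.578 h.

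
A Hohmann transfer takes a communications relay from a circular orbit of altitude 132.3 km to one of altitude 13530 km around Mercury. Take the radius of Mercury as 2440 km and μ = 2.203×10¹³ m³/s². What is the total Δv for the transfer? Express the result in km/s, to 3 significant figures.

Δv_total ≈ 1.47 km/s

r₁ = 2440 + 132.3 = 2572.3 km = 2.5723×10⁶ m.
r₂ = 2440 + 13530 = 15970 km = 1.5970×10⁷ m.
Transfer ellipse a_t = (r₁ + r₂)/2 = 9.271×10⁶ m.
At r₁: circular v_c1 = √(μ/r₁) = 2926 m/s; transfer-periherm v_p = √[μ(2/r₁ − 1/a_t)] = 3841 m/s.
Δv₁ = v_p − v_c1 = 914.4 m/s.
At r₂: circular v_c2 = √(μ/r₂) = 1175 m/s; transfer-apoherm v_a = √[μ(2/r₂ − 1/a_t)] = 618.7 m/s.
Δv₂ = v_c2 − v_a = 555.8 m/s.
Total Δv = Δv₁ + Δv₂ = 1470 m/s = 1.470 km/s.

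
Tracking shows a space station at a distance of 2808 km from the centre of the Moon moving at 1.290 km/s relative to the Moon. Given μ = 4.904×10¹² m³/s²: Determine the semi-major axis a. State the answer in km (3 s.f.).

a ≈ 2680 km

r = 2.808×10⁶ m.
Vis-viva rearranged: 1/a = 2/r − v²/μ = 7.123×10⁻⁷ − 3.393×10⁻⁷ = 3.729×10⁻⁷ m⁻¹.
a = 2.682×10⁶ m = 2681.6 km.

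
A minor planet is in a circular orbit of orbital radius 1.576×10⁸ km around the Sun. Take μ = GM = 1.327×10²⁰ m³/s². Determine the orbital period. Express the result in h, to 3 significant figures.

r = 1.576×10⁸ km = 1.576×10¹¹ m.
Kepler's third law: T = 2π√(r³/μ) = 2π√((1.576×10¹¹)³ / 1.327×10²⁰).
r³/μ = 2.950×10¹³ s², so T = 2π × 5.431×10⁶ = 3.413×10⁷ s.
Converting: 3.413×10⁷ s ÷ 3600 = 9479 h.

T ≈ 9480 h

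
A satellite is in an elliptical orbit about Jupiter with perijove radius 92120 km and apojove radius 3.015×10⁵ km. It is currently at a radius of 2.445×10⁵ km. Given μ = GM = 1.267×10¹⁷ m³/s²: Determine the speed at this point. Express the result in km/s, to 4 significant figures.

Semi-major axis a = (r_p + r_a)/2 = 1.9681×10⁵ km = 1.968×10⁸ m.
Vis-viva: v² = μ(2/r − 1/a) = 1.267×10¹⁷ × (8.180×10⁻⁹ − 5.081×10⁻⁹) = 3.926×10⁸ m²/s².
v = 19810 m/s = 19.81 km/s.

v ≈ 19.81 km/s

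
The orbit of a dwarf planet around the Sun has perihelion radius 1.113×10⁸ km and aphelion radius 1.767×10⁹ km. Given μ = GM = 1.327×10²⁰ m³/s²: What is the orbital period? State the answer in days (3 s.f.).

T ≈ 5750 days

Semi-major axis a = (r_p + r_a)/2 = (1.1130×10⁸ + 1.7670×10⁹)/2 = 9.3915×10⁸ km = 9.392×10¹¹ m.
By Kepler's third law T = 2π√(a³/μ) = 2π × 7.901×10⁷ = 4.964×10⁸ s.
= 5746 days.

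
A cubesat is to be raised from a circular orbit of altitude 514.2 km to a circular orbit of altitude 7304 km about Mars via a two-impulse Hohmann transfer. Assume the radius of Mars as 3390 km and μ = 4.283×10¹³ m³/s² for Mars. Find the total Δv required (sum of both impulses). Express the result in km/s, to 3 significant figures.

Δv_total ≈ 1.23 km/s

r₁ = 3390 + 514.2 = 3904.2 km = 3.9042×10⁶ m.
r₂ = 3390 + 7304 = 10694 km = 1.0694×10⁷ m.
Transfer ellipse a_t = (r₁ + r₂)/2 = 7.299×10⁶ m.
At r₁: circular v_c1 = √(μ/r₁) = 3312 m/s; transfer-periapsis v_p = √[μ(2/r₁ − 1/a_t)] = 4009 m/s.
Δv₁ = v_p − v_c1 = 696.9 m/s.
At r₂: circular v_c2 = √(μ/r₂) = 2001 m/s; transfer-apoapsis v_a = √[μ(2/r₂ − 1/a_t)] = 1464 m/s.
Δv₂ = v_c2 − v_a = 537.6 m/s.
Total Δv = Δv₁ + Δv₂ = 1235 m/s = 1.235 km/s.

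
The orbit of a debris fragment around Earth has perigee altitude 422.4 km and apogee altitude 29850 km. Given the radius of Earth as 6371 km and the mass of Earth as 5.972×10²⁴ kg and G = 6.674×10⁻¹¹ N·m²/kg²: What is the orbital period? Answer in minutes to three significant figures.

T ≈ 523 minutes

μ = GM = 6.674×10⁻¹¹ × 5.972×10²⁴ = 3.986×10¹⁴ m³/s².
r_p = 6371 + 422.4 = 6793.4 km = 6.7934×10⁶ m.
r_a = 6371 + 29850 = 36221 km = 3.6221×10⁷ m.
Semi-major axis a = (r_p + r_a)/2 = (6793.4 + 36221)/2 = 21507 km = 2.151×10⁷ m.
By Kepler's third law T = 2π√(a³/μ) = 2π × 4.996×10³ = 3.139×10⁴ s.
= 523.2 minutes.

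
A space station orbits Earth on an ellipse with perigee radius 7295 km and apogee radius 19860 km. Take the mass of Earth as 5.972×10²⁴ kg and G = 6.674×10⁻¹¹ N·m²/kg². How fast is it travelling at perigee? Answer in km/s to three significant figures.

μ = GM = 6.674×10⁻¹¹ × 5.972×10²⁴ = 3.986×10¹⁴ m³/s².
Semi-major axis a = (r_p + r_a)/2 = 13578 km = 1.358×10⁷ m.
Vis-viva: v² = μ(2/r − 1/a) = 3.986×10¹⁴ × (2.742×10⁻⁷ − 7.365×10⁻⁸) = 7.992×10⁷ m²/s².
v = 8940 m/s = 8.940 km/s.

v ≈ 8.94 km/s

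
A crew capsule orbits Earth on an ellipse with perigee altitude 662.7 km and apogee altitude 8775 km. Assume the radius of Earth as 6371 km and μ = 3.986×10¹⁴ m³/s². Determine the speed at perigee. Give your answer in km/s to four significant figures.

v ≈ 8.798 km/s

r_p = 6371 + 662.7 = 7033.7 km = 7.0337×10⁶ m.
r_a = 6371 + 8775 = 15146 km = 1.5146×10⁷ m.
Semi-major axis a = (r_p + r_a)/2 = 11090 km = 1.109×10⁷ m.
Vis-viva: v² = μ(2/r − 1/a) = 3.986×10¹⁴ × (2.843×10⁻⁷ − 9.017×10⁻⁸) = 7.740×10⁷ m²/s².
v = 8798 m/s = 8.798 km/s.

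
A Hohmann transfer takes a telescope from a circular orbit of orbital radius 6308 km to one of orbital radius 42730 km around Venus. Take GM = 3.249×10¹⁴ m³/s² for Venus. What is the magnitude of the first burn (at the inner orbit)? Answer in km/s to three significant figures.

Δv ≈ 2.30 km/s

r₁ = 6308 km = 6.308×10⁶ m.
r₂ = 42730 km = 4.273×10⁷ m.
Transfer ellipse a_t = (r₁ + r₂)/2 = 2.452×10⁷ m.
At r₁: circular v_c1 = √(μ/r₁) = 7177 m/s; transfer-periapsis v_p = √[μ(2/r₁ − 1/a_t)] = 9474 m/s.
Δv₁ = v_p − v_c1 = 2297 m/s.
= 2.297 km/s.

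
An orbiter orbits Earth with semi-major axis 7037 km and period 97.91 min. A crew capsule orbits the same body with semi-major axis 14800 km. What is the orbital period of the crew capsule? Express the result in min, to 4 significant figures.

T₂ ≈ 298.6 min

Kepler's third law: T² ∝ a³, so T₂ = T₁ (a₂/a₁)^(3/2).
a₂/a₁ = 2.103, (a₂/a₁)^(3/2) = 3.050.
T₂ = 97.91 × 3.050 = 298.6 min.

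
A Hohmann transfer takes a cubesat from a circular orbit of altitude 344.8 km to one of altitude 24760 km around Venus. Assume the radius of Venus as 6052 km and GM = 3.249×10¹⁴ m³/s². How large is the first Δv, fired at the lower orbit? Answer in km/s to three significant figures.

Δv ≈ 2.04 km/s

r₁ = 6052 + 344.8 = 6396.8 km = 6.3968×10⁶ m.
r₂ = 6052 + 24760 = 30812 km = 3.0812×10⁷ m.
Transfer ellipse a_t = (r₁ + r₂)/2 = 1.860×10⁷ m.
At r₁: circular v_c1 = √(μ/r₁) = 7127 m/s; transfer-periapsis v_p = √[μ(2/r₁ − 1/a_t)] = 9172 m/s.
Δv₁ = v_p − v_c1 = 2045 m/s.
= 2.045 km/s.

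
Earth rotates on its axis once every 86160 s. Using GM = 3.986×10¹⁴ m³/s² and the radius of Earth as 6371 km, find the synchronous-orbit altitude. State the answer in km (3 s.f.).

h_sync ≈ 35800 km

A synchronous orbit has period T, so by Kepler's third law a = (μT²/4π²)^(1/3).
μT²/4π² = 3.986×10¹⁴ × (8.616×10⁴)² / 39.48 = 7.495×10²² m³.
a = 4.216×10⁷ m = 42163 km.
Altitude h = a − R = 42163 − 6371 = 35792 km.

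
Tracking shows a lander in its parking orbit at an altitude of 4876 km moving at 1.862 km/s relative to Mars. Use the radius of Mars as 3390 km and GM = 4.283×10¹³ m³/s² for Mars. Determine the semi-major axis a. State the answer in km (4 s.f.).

a ≈ 6211 km

r = 3390 + 4876 = 8266.0 km = 8.266×10⁶ m.
Specific orbital energy ε = v²/2 − μ/r = (1862)²/2 − 4.283×10¹³/8.266×10⁶ = -3.448×10⁶ J/kg.
Since ε = −μ/(2a), a = −μ/(2ε) = 6.211×10⁶ m = 6210.9 km.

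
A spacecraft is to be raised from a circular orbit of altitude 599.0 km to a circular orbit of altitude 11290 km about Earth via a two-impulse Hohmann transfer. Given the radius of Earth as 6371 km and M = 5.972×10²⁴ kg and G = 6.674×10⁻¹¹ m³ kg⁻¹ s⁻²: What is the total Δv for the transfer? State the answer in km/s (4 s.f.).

μ = GM = 6.674×10⁻¹¹ × 5.972×10²⁴ = 3.986×10¹⁴ m³/s².
r₁ = 6371 + 599.0 = 6970.0 km = 6.9700×10⁶ m.
r₂ = 6371 + 11290 = 17661 km = 1.7661×10⁷ m.
Transfer ellipse a_t = (r₁ + r₂)/2 = 1.232×10⁷ m.
At r₁: circular v_c1 = √(μ/r₁) = 7562 m/s; transfer-perigee v_p = √[μ(2/r₁ − 1/a_t)] = 9056 m/s.
Δv₁ = v_p − v_c1 = 1494 m/s.
At r₂: circular v_c2 = √(μ/r₂) = 4751 m/s; transfer-apogee v_a = √[μ(2/r₂ − 1/a_t)] = 3574 m/s.
Δv₂ = v_c2 − v_a = 1177 m/s.
Total Δv = Δv₁ + Δv₂ = 2670 m/s = 2.670 km/s.

Δv_total ≈ 2.670 km/s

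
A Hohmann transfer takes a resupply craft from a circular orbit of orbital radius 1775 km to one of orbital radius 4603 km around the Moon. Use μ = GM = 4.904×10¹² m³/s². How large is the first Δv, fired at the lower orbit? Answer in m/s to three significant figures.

Δv ≈ 335 m/s

r₁ = 1775 km = 1.775×10⁶ m.
r₂ = 4603 km = 4.603×10⁶ m.
Transfer ellipse a_t = (r₁ + r₂)/2 = 3.189×10⁶ m.
At r₁: circular v_c1 = √(μ/r₁) = 1662 m/s; transfer-perilune v_p = √[μ(2/r₁ − 1/a_t)] = 1997 m/s.
Δv₁ = v_p − v_c1 = 334.8 m/s.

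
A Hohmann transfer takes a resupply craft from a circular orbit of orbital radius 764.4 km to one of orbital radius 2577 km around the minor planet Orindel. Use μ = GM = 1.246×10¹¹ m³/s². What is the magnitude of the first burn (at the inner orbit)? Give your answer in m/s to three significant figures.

r₁ = 764.4 km = 7.644×10⁵ m.
r₂ = 2577 km = 2.577×10⁶ m.
Transfer ellipse a_t = (r₁ + r₂)/2 = 1.671×10⁶ m.
At r₁: circular v_c1 = √(μ/r₁) = 403.7 m/s; transfer-periapsis v_p = √[μ(2/r₁ − 1/a_t)] = 501.4 m/s.
Δv₁ = v_p − v_c1 = 97.69 m/s.

Δv ≈ 97.7 m/s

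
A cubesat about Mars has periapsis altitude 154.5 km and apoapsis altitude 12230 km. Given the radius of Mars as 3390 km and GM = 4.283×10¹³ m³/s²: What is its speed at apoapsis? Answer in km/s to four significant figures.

r_p = 3390 + 154.5 = 3544.5 km = 3.5445×10⁶ m.
r_a = 3390 + 12230 = 15620 km = 1.5620×10⁷ m.
Semi-major axis a = (r_p + r_a)/2 = 9582.2 km = 9.582×10⁶ m.
Vis-viva: v² = μ(2/r − 1/a) = 4.283×10¹³ × (1.280×10⁻⁷ − 1.044×10⁻⁷) = 1.014×10⁶ m²/s².
v = 1007 m/s = 1.007 km/s.

v ≈ 1.007 km/s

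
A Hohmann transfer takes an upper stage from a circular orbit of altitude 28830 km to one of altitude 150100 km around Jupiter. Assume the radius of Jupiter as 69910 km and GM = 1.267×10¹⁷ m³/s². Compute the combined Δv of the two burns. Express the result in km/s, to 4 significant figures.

Δv_total ≈ 11.37 km/s

r₁ = 69910 + 28830 = 98740 km = 9.8740×10⁷ m.
r₂ = 69910 + 150100 = 220010 km = 2.2001×10⁸ m.
Transfer ellipse a_t = (r₁ + r₂)/2 = 1.594×10⁸ m.
At r₁: circular v_c1 = √(μ/r₁) = 35820 m/s; transfer-perijove v_p = √[μ(2/r₁ − 1/a_t)] = 42090 m/s.
Δv₁ = v_p − v_c1 = 6266 m/s.
At r₂: circular v_c2 = √(μ/r₂) = 24000 m/s; transfer-apojove v_a = √[μ(2/r₂ − 1/a_t)] = 18890 m/s.
Δv₂ = v_c2 − v_a = 5109 m/s.
Total Δv = Δv₁ + Δv₂ = 11370 m/s = 11.37 km/s.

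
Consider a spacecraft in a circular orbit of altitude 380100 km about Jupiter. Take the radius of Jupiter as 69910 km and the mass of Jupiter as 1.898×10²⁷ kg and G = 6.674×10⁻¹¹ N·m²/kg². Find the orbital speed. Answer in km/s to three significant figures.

μ = GM = 6.674×10⁻¹¹ × 1.898×10²⁷ = 1.267×10¹⁷ m³/s².
r = 69910 + 380100 = 450010 km = 4.5001×10⁸ m.
For a circular orbit v = √(μ/r) = √(1.267×10¹⁷ / 4.500×10⁸) = √(2.815×10⁸) = 16780 m/s.
That is 16.78 km/s.

v ≈ 16.8 km/s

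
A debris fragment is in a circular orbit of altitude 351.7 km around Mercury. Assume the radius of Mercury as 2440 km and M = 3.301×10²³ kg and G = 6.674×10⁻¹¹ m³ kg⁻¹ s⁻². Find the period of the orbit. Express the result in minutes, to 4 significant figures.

μ = GM = 6.674×10⁻¹¹ × 3.301×10²³ = 2.203×10¹³ m³/s².
r = 2440 + 351.7 = 2791.7 km = 2.7917×10⁶ m.
Kepler's third law: T = 2π√(r³/μ) = 2π√((2.792×10⁶)³ / 2.203×10¹³).
r³/μ = 9.876×10⁵ s², so T = 2π × 9.938×10² = 6.244×10³ s.
Converting: 6.244×10³ s ÷ 60.00 = 104.1 minutes.

T ≈ 104.1 minutes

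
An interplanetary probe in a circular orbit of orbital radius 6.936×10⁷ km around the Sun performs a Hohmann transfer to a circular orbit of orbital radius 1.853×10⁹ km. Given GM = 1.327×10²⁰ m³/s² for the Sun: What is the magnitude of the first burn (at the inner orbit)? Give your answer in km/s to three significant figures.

Δv ≈ 17.0 km/s

r₁ = 6.936×10⁷ km = 6.936×10¹⁰ m.
r₂ = 1.853×10⁹ km = 1.853×10¹² m.
Transfer ellipse a_t = (r₁ + r₂)/2 = 9.612×10¹¹ m.
At r₁: circular v_c1 = √(μ/r₁) = 43740 m/s; transfer-perihelion v_p = √[μ(2/r₁ − 1/a_t)] = 60730 m/s.
Δv₁ = v_p − v_c1 = 16990 m/s.
= 16.99 km/s.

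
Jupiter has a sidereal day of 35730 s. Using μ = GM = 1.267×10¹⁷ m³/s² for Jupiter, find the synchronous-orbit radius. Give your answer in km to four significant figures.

A synchronous orbit has period T, so by Kepler's third law a = (μT²/4π²)^(1/3).
μT²/4π² = 1.267×10¹⁷ × (3.573×10⁴)² / 39.48 = 4.097×10²⁴ m³.
a = 1.600×10⁸ m = 1.6002×10⁵ km.

r_sync ≈ 1.600×10⁵ km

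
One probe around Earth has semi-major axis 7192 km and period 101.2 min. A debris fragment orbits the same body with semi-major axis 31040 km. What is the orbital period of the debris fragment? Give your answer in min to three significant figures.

T₂ ≈ 907 min

Kepler's third law: T² ∝ a³, so T₂ = T₁ (a₂/a₁)^(3/2).
a₂/a₁ = 4.316, (a₂/a₁)^(3/2) = 8.966.
T₂ = 101.2 × 8.966 = 907.4 min.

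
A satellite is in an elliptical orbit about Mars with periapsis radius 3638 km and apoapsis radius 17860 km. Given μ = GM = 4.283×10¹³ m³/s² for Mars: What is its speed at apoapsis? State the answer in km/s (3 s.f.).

v ≈ 0.901 km/s

Semi-major axis a = (r_p + r_a)/2 = 10749 km = 1.075×10⁷ m.
Vis-viva: v² = μ(2/r − 1/a) = 4.283×10¹³ × (1.120×10⁻⁷ − 9.303×10⁻⁸) = 8.116×10⁵ m²/s².
v = 900.9 m/s = 0.9009 km/s.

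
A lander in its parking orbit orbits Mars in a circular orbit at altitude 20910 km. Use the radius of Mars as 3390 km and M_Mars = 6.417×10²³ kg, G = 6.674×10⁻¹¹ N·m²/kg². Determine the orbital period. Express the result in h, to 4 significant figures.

μ = GM = 6.674×10⁻¹¹ × 6.417×10²³ = 4.283×10¹³ m³/s².
r = 3390 + 20910 = 24300 km = 2.4300×10⁷ m.
Kepler's third law: T = 2π√(r³/μ) = 2π√((2.430×10⁷)³ / 4.283×10¹³).
r³/μ = 3.350×10⁸ s², so T = 2π × 1.830×10⁴ = 1.150×10⁵ s.
Converting: 1.150×10⁵ s ÷ 3600 = 31.95 h.

T ≈ 31.95 h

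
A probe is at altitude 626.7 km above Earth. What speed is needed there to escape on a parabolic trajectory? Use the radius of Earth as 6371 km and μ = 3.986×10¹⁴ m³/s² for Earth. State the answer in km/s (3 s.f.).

v_esc ≈ 10.7 km/s

r = 6371 + 626.7 = 6997.7 km = 6.9977×10⁶ m.
Escape speed v_esc = √(2μ/r) = √(2 × 3.986×10¹⁴ / 6.998×10⁶) = √(1.139×10⁸) = 10670 m/s.
= 10.67 km/s.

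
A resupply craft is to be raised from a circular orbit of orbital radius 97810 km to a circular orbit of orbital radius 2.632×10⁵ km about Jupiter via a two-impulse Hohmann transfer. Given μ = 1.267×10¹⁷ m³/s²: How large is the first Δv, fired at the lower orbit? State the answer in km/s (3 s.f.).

r₁ = 97810 km = 9.781×10⁷ m.
r₂ = 2.632×10⁵ km = 2.632×10⁸ m.
Transfer ellipse a_t = (r₁ + r₂)/2 = 1.805×10⁸ m.
At r₁: circular v_c1 = √(μ/r₁) = 35990 m/s; transfer-perijove v_p = √[μ(2/r₁ − 1/a_t)] = 43460 m/s.
Δv₁ = v_p − v_c1 = 7469 m/s.
= 7.469 km/s.

Δv ≈ 7.47 km/s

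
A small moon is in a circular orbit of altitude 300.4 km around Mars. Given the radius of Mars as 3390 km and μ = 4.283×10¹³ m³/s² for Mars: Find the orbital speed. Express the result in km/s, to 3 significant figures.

r = 3390 + 300.4 = 3690.4 km = 3.6904×10⁶ m.
For a circular orbit v = √(μ/r) = √(4.283×10¹³ / 3.690×10⁶) = √(1.161×10⁷) = 3407 m/s.
That is 3.407 km/s.

v ≈ 3.41 km/s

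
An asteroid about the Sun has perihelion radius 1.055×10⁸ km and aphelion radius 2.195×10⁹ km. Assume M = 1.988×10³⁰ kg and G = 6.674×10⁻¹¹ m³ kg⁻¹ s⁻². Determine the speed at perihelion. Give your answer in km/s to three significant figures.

v ≈ 49.0 km/s

μ = GM = 6.674×10⁻¹¹ × 1.988×10³⁰ = 1.327×10²⁰ m³/s².
Semi-major axis a = (r_p + r_a)/2 = 1.1502×10⁹ km = 1.150×10¹² m.
Vis-viva: v² = μ(2/r − 1/a) = 1.327×10²⁰ × (1.896×10⁻¹¹ − 8.694×10⁻¹³) = 2.400×10⁹ m²/s².
v = 48990 m/s = 48.99 km/s.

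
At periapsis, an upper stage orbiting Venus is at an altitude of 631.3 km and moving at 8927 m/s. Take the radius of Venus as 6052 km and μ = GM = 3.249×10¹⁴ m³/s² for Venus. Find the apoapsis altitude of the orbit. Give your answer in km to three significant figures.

r_p = 6052 + 631.3 = 6683.3 km = 6.683×10⁶ m.
Specific energy ε = v²/2 − μ/r = -8.768×10⁶ J/kg, so a = −μ/(2ε) = 1.853×10⁷ m.
The apsides satisfy r_p + r_a = 2a, so the apoapsis radius is 2a − r_p = 3.037×10⁷ m = 30372 km.
Apoapsis altitude = 30372 − 6052 = 24320 km.

apoapsis altitude ≈ 24300 km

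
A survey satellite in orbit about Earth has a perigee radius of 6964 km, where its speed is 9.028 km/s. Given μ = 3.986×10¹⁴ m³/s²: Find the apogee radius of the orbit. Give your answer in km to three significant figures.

r_p = 6.964×10⁶ m.
Specific energy ε = v²/2 − μ/r = -1.648×10⁷ J/kg, so a = −μ/(2ε) = 1.209×10⁷ m.
The apsides satisfy r_p + r_a = 2a, so the apogee radius is 2a − r_p = 1.722×10⁷ m = 17216 km.

apogee radius ≈ 17200 km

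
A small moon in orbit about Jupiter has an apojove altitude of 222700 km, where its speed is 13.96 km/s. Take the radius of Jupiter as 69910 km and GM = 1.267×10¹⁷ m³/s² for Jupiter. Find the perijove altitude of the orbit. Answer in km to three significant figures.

perijove altitude ≈ 15100 km

r_a = 69910 + 222700 = 2.9261×10⁵ km = 2.926×10⁸ m.
Specific energy ε = v²/2 − μ/r = -3.356×10⁸ J/kg, so a = −μ/(2ε) = 1.888×10⁸ m.
The apsides satisfy r_p + r_a = 2a, so the perijove radius is 2a − r_a = 8.497×10⁷ m = 84969 km.
Perijove altitude = 84969 − 69910 = 15059 km.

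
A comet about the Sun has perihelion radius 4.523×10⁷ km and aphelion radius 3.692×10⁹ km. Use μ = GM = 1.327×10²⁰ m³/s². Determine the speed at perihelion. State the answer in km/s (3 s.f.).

Semi-major axis a = (r_p + r_a)/2 = 1.8686×10⁹ km = 1.869×10¹² m.
Vis-viva: v² = μ(2/r − 1/a) = 1.327×10²⁰ × (4.422×10⁻¹¹ − 5.352×10⁻¹³) = 5.797×10⁹ m²/s².
v = 76140 m/s = 76.14 km/s.

v ≈ 76.1 km/s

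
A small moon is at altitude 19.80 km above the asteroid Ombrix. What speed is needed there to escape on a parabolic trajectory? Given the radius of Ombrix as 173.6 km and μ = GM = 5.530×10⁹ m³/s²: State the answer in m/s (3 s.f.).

v_esc ≈ 239 m/s

r = 173.6 + 19.80 = 193.40 km = 1.9340×10⁵ m.
Escape speed v_esc = √(2μ/r) = √(2 × 5.530×10⁹ / 1.934×10⁵) = √(5.719×10⁴) = 239.1 m/s.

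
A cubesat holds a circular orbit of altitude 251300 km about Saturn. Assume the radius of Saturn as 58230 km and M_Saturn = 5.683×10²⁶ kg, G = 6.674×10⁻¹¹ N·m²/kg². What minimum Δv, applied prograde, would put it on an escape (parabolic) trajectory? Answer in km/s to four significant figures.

Δv ≈ 4.585 km/s

μ = GM = 6.674×10⁻¹¹ × 5.683×10²⁶ = 3.793×10¹⁶ m³/s².
r = 58230 + 251300 = 309530 km = 3.0953×10⁸ m.
Circular speed v_c = √(μ/r) = 11070 m/s.
Escape speed v_esc = √(2μ/r) = √2 × v_c = 15650 m/s.
Δv = v_esc − v_c = 4585 m/s = 4.585 km/s.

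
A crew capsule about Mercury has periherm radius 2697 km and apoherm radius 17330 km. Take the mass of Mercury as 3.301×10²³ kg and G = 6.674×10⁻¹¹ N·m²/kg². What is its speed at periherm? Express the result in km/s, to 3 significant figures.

v ≈ 3.76 km/s

μ = GM = 6.674×10⁻¹¹ × 3.301×10²³ = 2.203×10¹³ m³/s².
Semi-major axis a = (r_p + r_a)/2 = 10014 km = 1.001×10⁷ m.
Vis-viva: v² = μ(2/r − 1/a) = 2.203×10¹³ × (7.416×10⁻⁷ − 9.987×10⁻⁸) = 1.414×10⁷ m²/s².
v = 3760 m/s = 3.760 km/s.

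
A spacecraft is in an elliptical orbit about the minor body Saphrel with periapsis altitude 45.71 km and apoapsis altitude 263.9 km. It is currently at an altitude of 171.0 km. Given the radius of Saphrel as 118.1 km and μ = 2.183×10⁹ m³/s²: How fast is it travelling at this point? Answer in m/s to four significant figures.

v ≈ 84.28 m/s

r_p = 118.1 + 45.71 = 163.81 km = 1.6381×10⁵ m.
r_a = 118.1 + 263.9 = 382.00 km = 3.8200×10⁵ m.
r = 118.1 + 171.0 = 289.10 km = 2.891×10⁵ m.
Semi-major axis a = (r_p + r_a)/2 = 272.90 km = 2.729×10⁵ m.
Vis-viva: v² = μ(2/r − 1/a) = 2.183×10⁹ × (6.918×10⁻⁶ − 3.664×10⁻⁶) = 7.103×10³ m²/s².
v = 84.28 m/s.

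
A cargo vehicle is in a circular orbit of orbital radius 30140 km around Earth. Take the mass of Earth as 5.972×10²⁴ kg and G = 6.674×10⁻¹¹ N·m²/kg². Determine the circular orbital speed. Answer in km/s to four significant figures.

v ≈ 3.636 km/s

μ = GM = 6.674×10⁻¹¹ × 5.972×10²⁴ = 3.986×10¹⁴ m³/s².
r = 30140 km = 3.014×10⁷ m.
For a circular orbit v = √(μ/r) = √(3.986×10¹⁴ / 3.014×10⁷) = √(1.322×10⁷) = 3636 m/s.
That is 3.636 km/s.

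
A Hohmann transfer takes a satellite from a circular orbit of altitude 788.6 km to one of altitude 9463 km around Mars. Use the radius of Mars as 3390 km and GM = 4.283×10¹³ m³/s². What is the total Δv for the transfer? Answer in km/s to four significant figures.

Δv_total ≈ 1.278 km/s

r₁ = 3390 + 788.6 = 4178.6 km = 4.1786×10⁶ m.
r₂ = 3390 + 9463 = 12853 km = 1.2853×10⁷ m.
Transfer ellipse a_t = (r₁ + r₂)/2 = 8.516×10⁶ m.
At r₁: circular v_c1 = √(μ/r₁) = 3202 m/s; transfer-periapsis v_p = √[μ(2/r₁ − 1/a_t)] = 3933 m/s.
Δv₁ = v_p − v_c1 = 731.7 m/s.
At r₂: circular v_c2 = √(μ/r₂) = 1825 m/s; transfer-apoapsis v_a = √[μ(2/r₂ − 1/a_t)] = 1279 m/s.
Δv₂ = v_c2 − v_a = 546.7 m/s.
Total Δv = Δv₁ + Δv₂ = 1278 m/s = 1.278 km/s.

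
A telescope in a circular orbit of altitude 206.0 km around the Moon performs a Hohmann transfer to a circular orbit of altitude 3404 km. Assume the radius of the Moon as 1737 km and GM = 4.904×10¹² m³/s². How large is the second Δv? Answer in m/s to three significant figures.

r₁ = 1737 + 206.0 = 1943.0 km = 1.9430×10⁶ m.
r₂ = 1737 + 3404 = 5141.0 km = 5.1410×10⁶ m.
Transfer ellipse a_t = (r₁ + r₂)/2 = 3.542×10⁶ m.
At r₁: circular v_c1 = √(μ/r₁) = 1589 m/s; transfer-perilune v_p = √[μ(2/r₁ − 1/a_t)] = 1914 m/s.
At r₂: circular v_c2 = √(μ/r₂) = 976.7 m/s; transfer-apolune v_a = √[μ(2/r₂ − 1/a_t)] = 723.4 m/s.
Δv₂ = v_c2 − v_a = 253.3 m/s.

Δv ≈ 253 m/s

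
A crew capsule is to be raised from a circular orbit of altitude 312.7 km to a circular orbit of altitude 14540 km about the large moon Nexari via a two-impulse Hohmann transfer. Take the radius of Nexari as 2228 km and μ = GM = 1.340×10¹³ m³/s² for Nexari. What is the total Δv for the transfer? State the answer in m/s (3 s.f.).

r₁ = 2228 + 312.7 = 2540.7 km = 2.5407×10⁶ m.
r₂ = 2228 + 14540 = 16768 km = 1.6768×10⁷ m.
Transfer ellipse a_t = (r₁ + r₂)/2 = 9.654×10⁶ m.
At r₁: circular v_c1 = √(μ/r₁) = 2297 m/s; transfer-periapsis v_p = √[μ(2/r₁ − 1/a_t)] = 3027 m/s.
Δv₁ = v_p − v_c1 = 730.0 m/s.
At r₂: circular v_c2 = √(μ/r₂) = 893.9 m/s; transfer-apoapsis v_a = √[μ(2/r₂ − 1/a_t)] = 458.6 m/s.
Δv₂ = v_c2 − v_a = 435.4 m/s.
Total Δv = Δv₁ + Δv₂ = 1165 m/s.

Δv_total ≈ 1170 m/s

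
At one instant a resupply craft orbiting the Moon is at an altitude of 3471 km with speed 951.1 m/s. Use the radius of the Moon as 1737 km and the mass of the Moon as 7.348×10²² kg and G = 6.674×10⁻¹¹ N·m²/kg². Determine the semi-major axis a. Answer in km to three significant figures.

a ≈ 5010 km

μ = GM = 6.674×10⁻¹¹ × 7.348×10²² = 4.904×10¹² m³/s².
r = 1737 + 3471 = 5208.0 km = 5.208×10⁶ m.
Specific orbital energy ε = v²/2 − μ/r = (951.1)²/2 − 4.904×10¹²/5.208×10⁶ = -4.893×10⁵ J/kg.
Since ε = −μ/(2a), a = −μ/(2ε) = 5.011×10⁶ m = 5010.9 km.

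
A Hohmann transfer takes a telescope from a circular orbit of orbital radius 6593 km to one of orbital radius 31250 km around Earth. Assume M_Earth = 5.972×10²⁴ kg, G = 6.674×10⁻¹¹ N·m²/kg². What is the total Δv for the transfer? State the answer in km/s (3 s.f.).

μ = GM = 6.674×10⁻¹¹ × 5.972×10²⁴ = 3.986×10¹⁴ m³/s².
r₁ = 6593 km = 6.593×10⁶ m.
r₂ = 31250 km = 3.125×10⁷ m.
Transfer ellipse a_t = (r₁ + r₂)/2 = 1.892×10⁷ m.
At r₁: circular v_c1 = √(μ/r₁) = 7775 m/s; transfer-perigee v_p = √[μ(2/r₁ − 1/a_t)] = 9992 m/s.
Δv₁ = v_p − v_c1 = 2217 m/s.
At r₂: circular v_c2 = √(μ/r₂) = 3571 m/s; transfer-apogee v_a = √[μ(2/r₂ − 1/a_t)] = 2108 m/s.
Δv₂ = v_c2 − v_a = 1463 m/s.
Total Δv = Δv₁ + Δv₂ = 3680 m/s = 3.680 km/s.

Δv_total ≈ 3.68 km/s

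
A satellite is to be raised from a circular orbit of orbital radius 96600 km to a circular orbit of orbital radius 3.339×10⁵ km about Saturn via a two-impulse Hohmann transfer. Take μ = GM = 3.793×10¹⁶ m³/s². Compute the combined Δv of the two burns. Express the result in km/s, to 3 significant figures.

r₁ = 96600 km = 9.660×10⁷ m.
r₂ = 3.339×10⁵ km = 3.339×10⁸ m.
Transfer ellipse a_t = (r₁ + r₂)/2 = 2.152×10⁸ m.
At r₁: circular v_c1 = √(μ/r₁) = 19820 m/s; transfer-perikrone v_p = √[μ(2/r₁ − 1/a_t)] = 24680 m/s.
Δv₁ = v_p − v_c1 = 4864 m/s.
At r₂: circular v_c2 = √(μ/r₂) = 10660 m/s; transfer-apokrone v_a = √[μ(2/r₂ − 1/a_t)] = 7140 m/s.
Δv₂ = v_c2 − v_a = 3518 m/s.
Total Δv = Δv₁ + Δv₂ = 8382 m/s = 8.382 km/s.

Δv_total ≈ 8.38 km/s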